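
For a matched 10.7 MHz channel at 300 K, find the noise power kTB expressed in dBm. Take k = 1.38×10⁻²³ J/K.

−103.5 dBm

P_n = kTB = 1.38×10⁻²³ × 300 × 1.07×10⁷ = 4.43×10⁻¹⁴ W
In dBm: 10 log₁₀(4.43×10⁻¹⁴ / 10⁻³) = −103.5 dBm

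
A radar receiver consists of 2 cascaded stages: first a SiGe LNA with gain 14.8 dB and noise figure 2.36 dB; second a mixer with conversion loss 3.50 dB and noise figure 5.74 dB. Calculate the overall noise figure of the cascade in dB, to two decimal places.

2.58 dB

Convert to linear (a loss of L dB is a gain of −L dB): F_i = 10^(NF_i/10), G_i = 10^(G_i,dB/10)
  Stage 1: F_1 = 10^(2.36/10) = 1.722, G_1 = 10^(14.8/10) = 30.20
  Stage 2: F_2 = 10^(5.74/10) = 3.750, G_2 = 10^(−3.50/10) = 0.4467
Friis cascade:
  F = 1.722 + (3.750 − 1)/30.20 = 1.813
NF = 10 log₁₀(1.813) = 2.58 dB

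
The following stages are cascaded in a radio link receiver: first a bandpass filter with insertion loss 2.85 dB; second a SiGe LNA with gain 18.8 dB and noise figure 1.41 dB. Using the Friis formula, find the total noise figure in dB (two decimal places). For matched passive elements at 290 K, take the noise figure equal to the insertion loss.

Convert to linear (a loss of L dB is a gain of −L dB): F_i = 10^(NF_i/10), G_i = 10^(G_i,dB/10)
  Stage 1: F_1 = 10^(2.85/10) = 1.928, G_1 = 10^(−2.85/10) = 0.5188
  Stage 2: F_2 = 10^(1.41/10) = 1.384, G_2 = 10^(18.8/10) = 75.86
Friis cascade:
  F = 1.928 + (1.384 − 1)/0.5188 = 2.667
NF = 10 log₁₀(2.667) = 4.26 dB

4.26 dB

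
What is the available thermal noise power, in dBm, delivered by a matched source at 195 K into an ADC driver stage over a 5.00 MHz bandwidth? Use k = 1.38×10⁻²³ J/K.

−108.7 dBm

P_n = kTB = 1.38×10⁻²³ × 195 × 5.00×10⁶ = 1.35×10⁻¹⁴ W
In dBm: 10 log₁₀(1.35×10⁻¹⁴ / 10⁻³) = −108.7 dBm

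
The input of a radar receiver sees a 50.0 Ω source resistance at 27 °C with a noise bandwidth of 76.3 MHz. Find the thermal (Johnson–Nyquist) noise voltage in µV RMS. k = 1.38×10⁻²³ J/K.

T = 27 °C + 273.15 = 300.15 K
V_n = √(4kTRB)
4kTRB = 4 × 1.38×10⁻²³ × 300.15 × 5.00×10¹ × 7.63×10⁷ = 6.32×10⁻¹¹ V²
V_n = √(6.32×10⁻¹¹) = 7.95×10⁻⁶ V = 7.95 µV

7.95 µV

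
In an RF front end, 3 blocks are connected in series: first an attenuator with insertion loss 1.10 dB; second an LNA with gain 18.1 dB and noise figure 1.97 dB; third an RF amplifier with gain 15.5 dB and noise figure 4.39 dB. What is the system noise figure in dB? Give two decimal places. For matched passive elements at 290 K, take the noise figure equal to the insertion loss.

Convert to linear (a loss of L dB is a gain of −L dB): F_i = 10^(NF_i/10), G_i = 10^(G_i,dB/10)
  Stage 1: F_1 = 10^(1.10/10) = 1.288, G_1 = 10^(−1.10/10) = 0.7762
  Stage 2: F_2 = 10^(1.97/10) = 1.574, G_2 = 10^(18.1/10) = 64.57
  Stage 3: F_3 = 10^(4.39/10) = 2.748, G_3 = 10^(15.5/10) = 35.48
Friis cascade:
  F = 1.288 + (1.574 − 1)/0.7762 + (2.748 − 1)/50.12 = 2.063
NF = 10 log₁₀(2.063) = 3.14 dB

3.14 dB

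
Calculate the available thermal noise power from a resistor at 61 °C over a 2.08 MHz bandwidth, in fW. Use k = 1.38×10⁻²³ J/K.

9.59 fW

T = 61 °C + 273.15 = 334.15 K
P_n = kTB = 1.38×10⁻²³ × 334.15 × 2.08×10⁶ = 9.59×10⁻¹⁵ W = 9.59 fW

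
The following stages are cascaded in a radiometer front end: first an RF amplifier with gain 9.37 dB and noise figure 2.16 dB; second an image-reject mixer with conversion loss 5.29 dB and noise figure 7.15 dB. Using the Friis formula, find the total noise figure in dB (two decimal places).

Convert to linear (a loss of L dB is a gain of −L dB): F_i = 10^(NF_i/10), G_i = 10^(G_i,dB/10)
  Stage 1: F_1 = 10^(2.16/10) = 1.644, G_1 = 10^(9.37/10) = 8.650
  Stage 2: F_2 = 10^(7.15/10) = 5.188, G_2 = 10^(−5.29/10) = 0.2958
Friis cascade:
  F = 1.644 + (5.188 − 1)/8.650 = 2.129
NF = 10 log₁₀(2.129) = 3.28 dB

3.28 dB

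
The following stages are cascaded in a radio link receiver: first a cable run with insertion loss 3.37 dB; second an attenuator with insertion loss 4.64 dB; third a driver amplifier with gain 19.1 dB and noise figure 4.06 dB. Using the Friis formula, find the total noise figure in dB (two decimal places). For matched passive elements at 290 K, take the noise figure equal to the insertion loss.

Convert to linear (a loss of L dB is a gain of −L dB): F_i = 10^(NF_i/10), G_i = 10^(G_i,dB/10)
  Stage 1: F_1 = 10^(3.37/10) = 2.173, G_1 = 10^(−3.37/10) = 0.4603
  Stage 2: F_2 = 10^(4.64/10) = 2.911, G_2 = 10^(−4.64/10) = 0.3436
  Stage 3: F_3 = 10^(4.06/10) = 2.547, G_3 = 10^(19.1/10) = 81.28
Friis cascade:
  F = 2.173 + (2.911 − 1)/0.4603 + (2.547 − 1)/0.1581 = 16.11
NF = 10 log₁₀(16.11) = 12.07 dB

12.07 dB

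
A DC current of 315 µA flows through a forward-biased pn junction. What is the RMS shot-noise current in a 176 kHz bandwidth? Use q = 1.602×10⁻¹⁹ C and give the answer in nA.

I_n = √(2qI·B)
2qI·B = 2 × 1.602×10⁻¹⁹ × 3.15×10⁻⁴ × 1.76×10⁵ = 1.78×10⁻¹⁷ A²
I_n = √(1.78×10⁻¹⁷) = 4.21×10⁻⁹ A = 4.21 nA

4.21 nA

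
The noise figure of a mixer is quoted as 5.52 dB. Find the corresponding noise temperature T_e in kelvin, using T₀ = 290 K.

F = 10^(5.52/10) = 3.56451
T_e = (F − 1)·T₀ = (3.56451 − 1) × 290 = 744 K

744 K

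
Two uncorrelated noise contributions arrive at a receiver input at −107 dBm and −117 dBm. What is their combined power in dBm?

Convert to linear, add, convert back:
P₁ = 2.00×10⁻¹⁴ W, P₂ = 2.00×10⁻¹⁵ W
P_tot = 2.19×10⁻¹⁴ W → 10 log₁₀(P_tot / 10⁻³) = −106.6 dBm

−106.6 dBm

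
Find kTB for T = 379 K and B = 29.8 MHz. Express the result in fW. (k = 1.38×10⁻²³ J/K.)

P_n = kTB = 1.38×10⁻²³ × 379 × 2.98×10⁷ = 1.56×10⁻¹³ W = 156 fW

156 fW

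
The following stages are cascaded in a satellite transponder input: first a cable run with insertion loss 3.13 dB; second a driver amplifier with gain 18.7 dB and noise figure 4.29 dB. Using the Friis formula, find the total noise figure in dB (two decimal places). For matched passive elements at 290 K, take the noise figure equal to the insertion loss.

Convert to linear (a loss of L dB is a gain of −L dB): F_i = 10^(NF_i/10), G_i = 10^(G_i,dB/10)
  Stage 1: F_1 = 10^(3.13/10) = 2.056, G_1 = 10^(−3.13/10) = 0.4864
  Stage 2: F_2 = 10^(4.29/10) = 2.685, G_2 = 10^(18.7/10) = 74.13
Friis cascade:
  F = 2.056 + (2.685 − 1)/0.4864 = 5.521
NF = 10 log₁₀(5.521) = 7.42 dB

7.42 dB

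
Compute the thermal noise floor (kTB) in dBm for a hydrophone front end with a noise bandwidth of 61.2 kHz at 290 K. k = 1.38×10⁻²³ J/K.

−126.1 dBm

P_n = kTB = 1.38×10⁻²³ × 290 × 6.12×10⁴ = 2.45×10⁻¹⁶ W
In dBm: 10 log₁₀(2.45×10⁻¹⁶ / 10⁻³) = −126.1 dBm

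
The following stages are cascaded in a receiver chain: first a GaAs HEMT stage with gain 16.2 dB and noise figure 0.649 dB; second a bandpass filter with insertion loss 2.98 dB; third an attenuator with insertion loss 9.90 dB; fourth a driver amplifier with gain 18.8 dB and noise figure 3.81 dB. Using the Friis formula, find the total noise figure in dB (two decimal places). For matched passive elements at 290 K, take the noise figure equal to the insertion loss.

3.53 dB

Convert to linear (a loss of L dB is a gain of −L dB): F_i = 10^(NF_i/10), G_i = 10^(G_i,dB/10)
  Stage 1: F_1 = 10^(0.649/10) = 1.161, G_1 = 10^(16.2/10) = 41.69
  Stage 2: F_2 = 10^(2.98/10) = 1.986, G_2 = 10^(−2.98/10) = 0.5035
  Stage 3: F_3 = 10^(9.90/10) = 9.772, G_3 = 10^(−9.90/10) = 0.1023
  Stage 4: F_4 = 10^(3.81/10) = 2.404, G_4 = 10^(18.8/10) = 75.86
Friis cascade:
  F = 1.161 + (1.986 − 1)/41.69 + (9.772 − 1)/20.99 + (2.404 − 1)/2.148 = 2.257
NF = 10 log₁₀(2.257) = 3.53 dB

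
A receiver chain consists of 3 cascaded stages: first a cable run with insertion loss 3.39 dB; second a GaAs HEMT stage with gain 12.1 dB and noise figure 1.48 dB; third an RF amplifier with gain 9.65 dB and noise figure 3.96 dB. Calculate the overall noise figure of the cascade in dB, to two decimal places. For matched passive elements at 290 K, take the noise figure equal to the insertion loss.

5.14 dB

Convert to linear (a loss of L dB is a gain of −L dB): F_i = 10^(NF_i/10), G_i = 10^(G_i,dB/10)
  Stage 1: F_1 = 10^(3.39/10) = 2.183, G_1 = 10^(−3.39/10) = 0.4581
  Stage 2: F_2 = 10^(1.48/10) = 1.406, G_2 = 10^(12.1/10) = 16.22
  Stage 3: F_3 = 10^(3.96/10) = 2.489, G_3 = 10^(9.65/10) = 9.226
Friis cascade:
  F = 2.183 + (1.406 − 1)/0.4581 + (2.489 − 1)/7.430 = 3.269
NF = 10 log₁₀(3.269) = 5.14 dB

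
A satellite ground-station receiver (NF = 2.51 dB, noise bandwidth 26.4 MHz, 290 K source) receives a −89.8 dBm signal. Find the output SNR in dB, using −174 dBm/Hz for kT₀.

Noise floor: N = −174 + 10 log₁₀(B) + NF
10 log₁₀(2.64×10⁷) = 74.22 dB
N = −174 + 74.22 + 2.51 = −97.27 dBm
SNR = P_sig − N = −89.8 − (−97.27) = 7.47 dB → 7.5 dB

7.5 dB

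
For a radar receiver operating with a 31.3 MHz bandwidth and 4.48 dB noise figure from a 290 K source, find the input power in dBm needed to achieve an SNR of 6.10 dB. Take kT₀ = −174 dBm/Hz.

Sensitivity = −174 + 10 log₁₀(B) + NF + SNR_min
= −174 + 74.96 + 4.48 + 6.10
= −88.46 dBm → −88.5 dBm

−88.5 dBm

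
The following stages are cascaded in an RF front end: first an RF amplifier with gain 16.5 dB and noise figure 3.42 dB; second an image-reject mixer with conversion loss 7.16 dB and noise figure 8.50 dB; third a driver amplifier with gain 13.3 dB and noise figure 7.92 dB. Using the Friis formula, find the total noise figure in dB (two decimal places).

4.68 dB

Convert to linear (a loss of L dB is a gain of −L dB): F_i = 10^(NF_i/10), G_i = 10^(G_i,dB/10)
  Stage 1: F_1 = 10^(3.42/10) = 2.198, G_1 = 10^(16.5/10) = 44.67
  Stage 2: F_2 = 10^(8.50/10) = 7.079, G_2 = 10^(−7.16/10) = 0.1923
  Stage 3: F_3 = 10^(7.92/10) = 6.194, G_3 = 10^(13.3/10) = 21.38
Friis cascade:
  F = 2.198 + (7.079 − 1)/44.67 + (6.194 − 1)/8.590 = 2.939
NF = 10 log₁₀(2.939) = 4.68 dB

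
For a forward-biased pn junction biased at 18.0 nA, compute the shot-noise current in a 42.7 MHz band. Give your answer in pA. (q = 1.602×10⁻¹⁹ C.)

I_n = √(2qI·B)
2qI·B = 2 × 1.602×10⁻¹⁹ × 1.80×10⁻⁸ × 4.27×10⁷ = 2.46×10⁻¹⁹ A²
I_n = √(2.46×10⁻¹⁹) = 4.96×10⁻¹⁰ A = 496 pA

496 pA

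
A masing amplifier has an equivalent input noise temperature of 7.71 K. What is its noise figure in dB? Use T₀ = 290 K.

0.114 dB

F = 1 + T_e/T₀ = 1 + 7.71/290 = 1.02659
NF = 10 log₁₀(1.02659) = 0.114 dB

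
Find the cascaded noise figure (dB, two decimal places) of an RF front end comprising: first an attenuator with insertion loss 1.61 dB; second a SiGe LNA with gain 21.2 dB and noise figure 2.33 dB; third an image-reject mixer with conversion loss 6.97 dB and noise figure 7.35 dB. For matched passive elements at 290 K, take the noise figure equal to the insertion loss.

4.02 dB

Convert to linear (a loss of L dB is a gain of −L dB): F_i = 10^(NF_i/10), G_i = 10^(G_i,dB/10)
  Stage 1: F_1 = 10^(1.61/10) = 1.449, G_1 = 10^(−1.61/10) = 0.6902
  Stage 2: F_2 = 10^(2.33/10) = 1.710, G_2 = 10^(21.2/10) = 131.8
  Stage 3: F_3 = 10^(7.35/10) = 5.433, G_3 = 10^(−6.97/10) = 0.2009
Friis cascade:
  F = 1.449 + (1.710 − 1)/0.6902 + (5.433 − 1)/90.99 = 2.526
NF = 10 log₁₀(2.526) = 4.02 dB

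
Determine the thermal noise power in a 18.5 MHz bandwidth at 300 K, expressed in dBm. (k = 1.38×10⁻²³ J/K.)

−101.2 dBm

P_n = kTB = 1.38×10⁻²³ × 300 × 1.85×10⁷ = 7.66×10⁻¹⁴ W
In dBm: 10 log₁₀(7.66×10⁻¹⁴ / 10⁻³) = −101.2 dBm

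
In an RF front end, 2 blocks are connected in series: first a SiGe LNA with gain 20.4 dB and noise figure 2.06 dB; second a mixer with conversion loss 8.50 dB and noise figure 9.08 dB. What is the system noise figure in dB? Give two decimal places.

Convert to linear (a loss of L dB is a gain of −L dB): F_i = 10^(NF_i/10), G_i = 10^(G_i,dB/10)
  Stage 1: F_1 = 10^(2.06/10) = 1.607, G_1 = 10^(20.4/10) = 109.6
  Stage 2: F_2 = 10^(9.08/10) = 8.091, G_2 = 10^(−8.50/10) = 0.1413
Friis cascade:
  F = 1.607 + (8.091 − 1)/109.6 = 1.672
NF = 10 log₁₀(1.672) = 2.23 dB

2.23 dB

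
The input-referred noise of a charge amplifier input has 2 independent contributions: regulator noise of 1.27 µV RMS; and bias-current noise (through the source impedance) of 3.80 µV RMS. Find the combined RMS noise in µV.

Uncorrelated sources add in power (mean-square): V_tot = √(ΣV_i²)
V_tot = √[(1.27×10⁻⁶)² + (3.80×10⁻⁶)²] = 4.01×10⁻⁶ V = 4.01 µV

4.01 µV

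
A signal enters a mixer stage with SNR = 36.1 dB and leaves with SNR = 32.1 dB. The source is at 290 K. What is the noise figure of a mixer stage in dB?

4.0 dB

NF (dB) = SNR_in(dB) − SNR_out(dB) when the source is at T₀
NF = 36.1 − 32.1 = 4.0 dB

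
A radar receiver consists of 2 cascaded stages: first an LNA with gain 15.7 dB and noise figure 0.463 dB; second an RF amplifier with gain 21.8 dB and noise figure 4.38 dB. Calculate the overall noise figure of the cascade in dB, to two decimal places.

0.64 dB

Convert to linear (a loss of L dB is a gain of −L dB): F_i = 10^(NF_i/10), G_i = 10^(G_i,dB/10)
  Stage 1: F_1 = 10^(0.463/10) = 1.112, G_1 = 10^(15.7/10) = 37.15
  Stage 2: F_2 = 10^(4.38/10) = 2.742, G_2 = 10^(21.8/10) = 151.4
Friis cascade:
  F = 1.112 + (2.742 − 1)/37.15 = 1.159
NF = 10 log₁₀(1.159) = 0.64 dB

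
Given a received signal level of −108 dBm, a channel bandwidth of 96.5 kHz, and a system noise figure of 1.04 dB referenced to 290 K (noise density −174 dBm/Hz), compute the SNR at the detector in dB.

Noise floor: N = −174 + 10 log₁₀(B) + NF
10 log₁₀(9.65×10⁴) = 49.85 dB
N = −174 + 49.85 + 1.04 = −123.11 dBm
SNR = P_sig − N = −108 − (−123.11) = 15.11 dB → 15.1 dB

15.1 dB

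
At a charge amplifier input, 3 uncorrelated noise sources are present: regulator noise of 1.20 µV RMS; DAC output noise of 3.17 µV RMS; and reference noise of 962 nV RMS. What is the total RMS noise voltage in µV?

3.52 µV

Uncorrelated sources add in power (mean-square): V_tot = √(ΣV_i²)
V_tot = √[(1.20×10⁻⁶)² + (3.17×10⁻⁶)² + (9.62×10⁻⁷)²] = 3.52×10⁻⁶ V = 3.52 µV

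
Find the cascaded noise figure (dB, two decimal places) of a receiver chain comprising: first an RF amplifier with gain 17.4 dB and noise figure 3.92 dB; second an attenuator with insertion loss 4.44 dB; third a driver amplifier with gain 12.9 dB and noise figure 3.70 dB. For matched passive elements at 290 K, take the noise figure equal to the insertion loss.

Convert to linear (a loss of L dB is a gain of −L dB): F_i = 10^(NF_i/10), G_i = 10^(G_i,dB/10)
  Stage 1: F_1 = 10^(3.92/10) = 2.466, G_1 = 10^(17.4/10) = 54.95
  Stage 2: F_2 = 10^(4.44/10) = 2.780, G_2 = 10^(−4.44/10) = 0.3597
  Stage 3: F_3 = 10^(3.70/10) = 2.344, G_3 = 10^(12.9/10) = 19.50
Friis cascade:
  F = 2.466 + (2.780 − 1)/54.95 + (2.344 − 1)/19.77 = 2.566
NF = 10 log₁₀(2.566) = 4.09 dB

4.09 dB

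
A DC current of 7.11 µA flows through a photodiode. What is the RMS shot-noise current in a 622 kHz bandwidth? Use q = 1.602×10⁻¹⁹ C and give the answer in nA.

1.19 nA

I_n = √(2qI·B)
2qI·B = 2 × 1.602×10⁻¹⁹ × 7.11×10⁻⁶ × 6.22×10⁵ = 1.42×10⁻¹⁸ A²
I_n = √(1.42×10⁻¹⁸) = 1.19×10⁻⁹ A = 1.19 nA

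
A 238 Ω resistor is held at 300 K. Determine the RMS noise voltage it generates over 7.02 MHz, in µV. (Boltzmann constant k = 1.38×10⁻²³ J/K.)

V_n = √(4kTRB)
4kTRB = 4 × 1.38×10⁻²³ × 300 × 2.38×10² × 7.02×10⁶ = 2.77×10⁻¹¹ V²
V_n = √(2.77×10⁻¹¹) = 5.26×10⁻⁶ V = 5.26 µV

5.26 µV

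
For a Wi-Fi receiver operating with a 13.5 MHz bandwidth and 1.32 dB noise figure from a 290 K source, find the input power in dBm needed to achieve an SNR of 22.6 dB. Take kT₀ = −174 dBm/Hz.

−78.8 dBm

Sensitivity = −174 + 10 log₁₀(B) + NF + SNR_min
= −174 + 71.3 + 1.32 + 22.6
= −78.78 dBm → −78.8 dBm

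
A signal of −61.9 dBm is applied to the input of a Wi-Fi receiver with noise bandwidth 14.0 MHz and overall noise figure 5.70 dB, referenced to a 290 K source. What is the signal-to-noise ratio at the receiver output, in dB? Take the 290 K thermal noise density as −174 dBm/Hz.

Noise floor: N = −174 + 10 log₁₀(B) + NF
10 log₁₀(1.40×10⁷) = 71.46 dB
N = −174 + 71.46 + 5.70 = −96.84 dBm
SNR = P_sig − N = −61.9 − (−96.84) = 34.94 dB → 34.9 dB

34.9 dB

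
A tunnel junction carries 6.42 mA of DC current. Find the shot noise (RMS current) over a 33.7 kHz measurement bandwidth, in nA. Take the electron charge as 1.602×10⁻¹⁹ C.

8.33 nA

I_n = √(2qI·B)
2qI·B = 2 × 1.602×10⁻¹⁹ × 6.42×10⁻³ × 3.37×10⁴ = 6.93×10⁻¹⁷ A²
I_n = √(6.93×10⁻¹⁷) = 8.33×10⁻⁹ A = 8.33 nA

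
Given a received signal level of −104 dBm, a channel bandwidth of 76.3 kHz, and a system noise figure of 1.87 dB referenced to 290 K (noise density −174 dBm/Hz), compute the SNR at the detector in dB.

Noise floor: N = −174 + 10 log₁₀(B) + NF
10 log₁₀(7.63×10⁴) = 48.83 dB
N = −174 + 48.83 + 1.87 = −123.30 dBm
SNR = P_sig − N = −104 − (−123.30) = 19.30 dB → 19.3 dB

19.3 dB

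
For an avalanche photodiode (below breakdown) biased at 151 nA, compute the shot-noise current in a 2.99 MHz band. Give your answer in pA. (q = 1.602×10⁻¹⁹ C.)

380 pA

I_n = √(2qI·B)
2qI·B = 2 × 1.602×10⁻¹⁹ × 1.51×10⁻⁷ × 2.99×10⁶ = 1.45×10⁻¹⁹ A²
I_n = √(1.45×10⁻¹⁹) = 3.80×10⁻¹⁰ A = 380 pA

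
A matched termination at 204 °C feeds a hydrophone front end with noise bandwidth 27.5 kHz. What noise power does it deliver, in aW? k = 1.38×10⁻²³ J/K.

181 aW

T = 204 °C + 273.15 = 477.15 K
P_n = kTB = 1.38×10⁻²³ × 477.15 × 2.75×10⁴ = 1.81×10⁻¹⁶ W = 181 aW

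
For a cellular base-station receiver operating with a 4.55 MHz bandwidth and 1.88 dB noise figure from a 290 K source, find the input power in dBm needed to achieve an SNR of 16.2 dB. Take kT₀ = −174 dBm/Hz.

−89.3 dBm

Sensitivity = −174 + 10 log₁₀(B) + NF + SNR_min
= −174 + 66.58 + 1.88 + 16.2
= −89.34 dBm → −89.3 dBm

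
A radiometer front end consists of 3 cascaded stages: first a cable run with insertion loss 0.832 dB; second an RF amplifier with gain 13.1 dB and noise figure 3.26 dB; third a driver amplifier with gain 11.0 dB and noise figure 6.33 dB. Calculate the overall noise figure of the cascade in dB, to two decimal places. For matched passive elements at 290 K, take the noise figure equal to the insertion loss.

Convert to linear (a loss of L dB is a gain of −L dB): F_i = 10^(NF_i/10), G_i = 10^(G_i,dB/10)
  Stage 1: F_1 = 10^(0.832/10) = 1.211, G_1 = 10^(−0.832/10) = 0.8257
  Stage 2: F_2 = 10^(3.26/10) = 2.118, G_2 = 10^(13.1/10) = 20.42
  Stage 3: F_3 = 10^(6.33/10) = 4.295, G_3 = 10^(11.0/10) = 12.59
Friis cascade:
  F = 1.211 + (2.118 − 1)/0.8257 + (4.295 − 1)/16.86 = 2.761
NF = 10 log₁₀(2.761) = 4.41 dB

4.41 dB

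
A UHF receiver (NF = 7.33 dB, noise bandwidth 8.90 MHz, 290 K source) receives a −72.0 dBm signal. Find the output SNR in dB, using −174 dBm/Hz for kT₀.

Noise floor: N = −174 + 10 log₁₀(B) + NF
10 log₁₀(8.90×10⁶) = 69.49 dB
N = −174 + 69.49 + 7.33 = −97.18 dBm
SNR = P_sig − N = −72.0 − (−97.18) = 25.18 dB → 25.2 dB

25.2 dB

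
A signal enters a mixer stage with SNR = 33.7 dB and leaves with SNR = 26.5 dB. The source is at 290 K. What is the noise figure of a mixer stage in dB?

NF (dB) = SNR_in(dB) − SNR_out(dB) when the source is at T₀
NF = 33.7 − 26.5 = 7.2 dB

7.2 dB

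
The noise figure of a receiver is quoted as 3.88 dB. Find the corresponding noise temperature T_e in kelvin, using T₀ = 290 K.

419 K

F = 10^(3.88/10) = 2.44343
T_e = (F − 1)·T₀ = (2.44343 − 1) × 290 = 419 K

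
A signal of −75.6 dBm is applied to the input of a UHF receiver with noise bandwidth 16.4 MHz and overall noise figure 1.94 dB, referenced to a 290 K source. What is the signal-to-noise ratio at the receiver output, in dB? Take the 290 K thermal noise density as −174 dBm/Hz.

Noise floor: N = −174 + 10 log₁₀(B) + NF
10 log₁₀(1.64×10⁷) = 72.15 dB
N = −174 + 72.15 + 1.94 = −99.91 dBm
SNR = P_sig − N = −75.6 − (−99.91) = 24.31 dB → 24.3 dB

24.3 dB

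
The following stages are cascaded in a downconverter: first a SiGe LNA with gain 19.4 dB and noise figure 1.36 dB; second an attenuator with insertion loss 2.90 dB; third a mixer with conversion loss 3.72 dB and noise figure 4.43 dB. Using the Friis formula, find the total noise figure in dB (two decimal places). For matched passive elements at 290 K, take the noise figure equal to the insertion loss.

1.52 dB

Convert to linear (a loss of L dB is a gain of −L dB): F_i = 10^(NF_i/10), G_i = 10^(G_i,dB/10)
  Stage 1: F_1 = 10^(1.36/10) = 1.368, G_1 = 10^(19.4/10) = 87.10
  Stage 2: F_2 = 10^(2.90/10) = 1.950, G_2 = 10^(−2.90/10) = 0.5129
  Stage 3: F_3 = 10^(4.43/10) = 2.773, G_3 = 10^(−3.72/10) = 0.4246
Friis cascade:
  F = 1.368 + (1.950 − 1)/87.10 + (2.773 − 1)/44.67 = 1.418
NF = 10 log₁₀(1.418) = 1.52 dB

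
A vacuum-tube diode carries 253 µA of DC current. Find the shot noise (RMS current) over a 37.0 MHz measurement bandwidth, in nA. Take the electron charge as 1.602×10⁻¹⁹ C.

54.8 nA

I_n = √(2qI·B)
2qI·B = 2 × 1.602×10⁻¹⁹ × 2.53×10⁻⁴ × 3.70×10⁷ = 3.00×10⁻¹⁵ A²
I_n = √(3.00×10⁻¹⁵) = 5.48×10⁻⁸ A = 54.8 nA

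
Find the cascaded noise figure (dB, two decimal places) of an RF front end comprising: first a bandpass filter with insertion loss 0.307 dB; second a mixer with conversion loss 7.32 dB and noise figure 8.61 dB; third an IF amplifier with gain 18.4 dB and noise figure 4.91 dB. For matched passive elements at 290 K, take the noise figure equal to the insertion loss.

13.00 dB

Convert to linear (a loss of L dB is a gain of −L dB): F_i = 10^(NF_i/10), G_i = 10^(G_i,dB/10)
  Stage 1: F_1 = 10^(0.307/10) = 1.073, G_1 = 10^(−0.307/10) = 0.9318
  Stage 2: F_2 = 10^(8.61/10) = 7.261, G_2 = 10^(−7.32/10) = 0.1854
  Stage 3: F_3 = 10^(4.91/10) = 3.097, G_3 = 10^(18.4/10) = 69.18
Friis cascade:
  F = 1.073 + (7.261 − 1)/0.9318 + (3.097 − 1)/0.1727 = 19.94
NF = 10 log₁₀(19.94) = 13.00 dB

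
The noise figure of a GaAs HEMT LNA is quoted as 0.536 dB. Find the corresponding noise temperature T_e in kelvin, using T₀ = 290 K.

F = 10^(0.536/10) = 1.13136
T_e = (F − 1)·T₀ = (1.13136 − 1) × 290 = 38.1 K

38.1 K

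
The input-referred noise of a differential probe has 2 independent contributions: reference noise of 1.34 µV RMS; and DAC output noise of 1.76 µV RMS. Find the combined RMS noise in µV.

2.21 µV

Uncorrelated sources add in power (mean-square): V_tot = √(ΣV_i²)
V_tot = √[(1.34×10⁻⁶)² + (1.76×10⁻⁶)²] = 2.21×10⁻⁶ V = 2.21 µV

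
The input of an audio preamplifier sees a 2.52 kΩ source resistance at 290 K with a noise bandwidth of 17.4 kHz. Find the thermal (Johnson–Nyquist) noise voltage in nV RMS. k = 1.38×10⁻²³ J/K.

838 nV

V_n = √(4kTRB)
4kTRB = 4 × 1.38×10⁻²³ × 290 × 2.52×10³ × 1.74×10⁴ = 7.02×10⁻¹³ V²
V_n = √(7.02×10⁻¹³) = 8.38×10⁻⁷ V = 838 nV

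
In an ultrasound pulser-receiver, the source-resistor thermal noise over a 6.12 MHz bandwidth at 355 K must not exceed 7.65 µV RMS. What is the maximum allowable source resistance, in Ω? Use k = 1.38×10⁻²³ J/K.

488 Ω

Johnson–Nyquist: V_n = √(4kTRB) ⇒ R = V_n² / (4kTB)
4kTB = 4 × 1.38×10⁻²³ × 355 × 6.12×10⁶ = 1.20×10⁻¹³
R = (7.65×10⁻⁶)² / 1.20×10⁻¹³ = 4.88×10² Ω = 488 Ω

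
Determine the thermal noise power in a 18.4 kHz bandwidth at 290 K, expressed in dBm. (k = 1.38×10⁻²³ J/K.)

−131.3 dBm

P_n = kTB = 1.38×10⁻²³ × 290 × 1.84×10⁴ = 7.36×10⁻¹⁷ W
In dBm: 10 log₁₀(7.36×10⁻¹⁷ / 10⁻³) = −131.3 dBm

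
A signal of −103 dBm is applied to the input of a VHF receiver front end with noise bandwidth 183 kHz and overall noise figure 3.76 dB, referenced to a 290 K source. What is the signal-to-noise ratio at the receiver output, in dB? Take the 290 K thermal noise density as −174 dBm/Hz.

14.6 dB

Noise floor: N = −174 + 10 log₁₀(B) + NF
10 log₁₀(1.83×10⁵) = 52.62 dB
N = −174 + 52.62 + 3.76 = −117.62 dBm
SNR = P_sig − N = −103 − (−117.62) = 14.62 dB → 14.6 dB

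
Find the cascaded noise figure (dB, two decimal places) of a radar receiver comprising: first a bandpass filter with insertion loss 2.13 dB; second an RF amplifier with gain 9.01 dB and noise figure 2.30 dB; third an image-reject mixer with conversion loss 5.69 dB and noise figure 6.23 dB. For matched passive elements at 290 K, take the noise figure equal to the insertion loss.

Convert to linear (a loss of L dB is a gain of −L dB): F_i = 10^(NF_i/10), G_i = 10^(G_i,dB/10)
  Stage 1: F_1 = 10^(2.13/10) = 1.633, G_1 = 10^(−2.13/10) = 0.6124
  Stage 2: F_2 = 10^(2.30/10) = 1.698, G_2 = 10^(9.01/10) = 7.962
  Stage 3: F_3 = 10^(6.23/10) = 4.198, G_3 = 10^(−5.69/10) = 0.2698
Friis cascade:
  F = 1.633 + (1.698 − 1)/0.6124 + (4.198 − 1)/4.875 = 3.429
NF = 10 log₁₀(3.429) = 5.35 dB

5.35 dB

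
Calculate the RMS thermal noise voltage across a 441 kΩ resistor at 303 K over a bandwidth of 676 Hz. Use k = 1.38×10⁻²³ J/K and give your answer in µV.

2.23 µV

V_n = √(4kTRB)
4kTRB = 4 × 1.38×10⁻²³ × 303 × 4.41×10⁵ × 6.76×10² = 4.99×10⁻¹² V²
V_n = √(4.99×10⁻¹²) = 2.23×10⁻⁶ V = 2.23 µV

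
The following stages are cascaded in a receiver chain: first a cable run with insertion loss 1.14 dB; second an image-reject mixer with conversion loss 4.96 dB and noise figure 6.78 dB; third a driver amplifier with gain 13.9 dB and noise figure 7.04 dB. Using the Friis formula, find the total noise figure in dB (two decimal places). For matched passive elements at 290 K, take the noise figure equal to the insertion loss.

Convert to linear (a loss of L dB is a gain of −L dB): F_i = 10^(NF_i/10), G_i = 10^(G_i,dB/10)
  Stage 1: F_1 = 10^(1.14/10) = 1.300, G_1 = 10^(−1.14/10) = 0.7691
  Stage 2: F_2 = 10^(6.78/10) = 4.764, G_2 = 10^(−4.96/10) = 0.3192
  Stage 3: F_3 = 10^(7.04/10) = 5.058, G_3 = 10^(13.9/10) = 24.55
Friis cascade:
  F = 1.300 + (4.764 − 1)/0.7691 + (5.058 − 1)/0.2455 = 22.73
NF = 10 log₁₀(22.73) = 13.57 dB

13.57 dB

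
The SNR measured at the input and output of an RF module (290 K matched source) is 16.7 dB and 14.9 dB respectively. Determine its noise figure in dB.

NF (dB) = SNR_in(dB) − SNR_out(dB) when the source is at T₀
NF = 16.7 − 14.9 = 1.8 dB

1.8 dB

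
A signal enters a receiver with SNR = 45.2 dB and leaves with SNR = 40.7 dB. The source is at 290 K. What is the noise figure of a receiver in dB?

NF (dB) = SNR_in(dB) − SNR_out(dB) when the source is at T₀
NF = 45.2 − 40.7 = 4.5 dB

4.5 dB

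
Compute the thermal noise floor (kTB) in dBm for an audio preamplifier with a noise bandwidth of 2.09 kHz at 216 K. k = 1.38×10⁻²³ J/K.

P_n = kTB = 1.38×10⁻²³ × 216 × 2.09×10³ = 6.23×10⁻¹⁸ W
In dBm: 10 log₁₀(6.23×10⁻¹⁸ / 10⁻³) = −142.1 dBm

−142.1 dBm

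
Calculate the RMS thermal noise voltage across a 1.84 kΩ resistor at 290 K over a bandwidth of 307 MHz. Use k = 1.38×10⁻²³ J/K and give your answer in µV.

95.1 µV

V_n = √(4kTRB)
4kTRB = 4 × 1.38×10⁻²³ × 290 × 1.84×10³ × 3.07×10⁸ = 9.04×10⁻⁹ V²
V_n = √(9.04×10⁻⁹) = 9.51×10⁻⁵ V = 95.1 µV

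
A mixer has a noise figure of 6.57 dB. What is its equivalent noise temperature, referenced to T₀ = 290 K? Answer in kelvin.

F = 10^(6.57/10) = 4.53942
T_e = (F − 1)·T₀ = (4.53942 − 1) × 290 = 1026 K

1026 K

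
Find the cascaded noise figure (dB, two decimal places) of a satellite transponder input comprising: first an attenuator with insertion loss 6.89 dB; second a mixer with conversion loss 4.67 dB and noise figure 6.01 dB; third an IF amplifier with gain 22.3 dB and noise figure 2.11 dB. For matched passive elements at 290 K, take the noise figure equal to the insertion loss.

Convert to linear (a loss of L dB is a gain of −L dB): F_i = 10^(NF_i/10), G_i = 10^(G_i,dB/10)
  Stage 1: F_1 = 10^(6.89/10) = 4.887, G_1 = 10^(−6.89/10) = 0.2046
  Stage 2: F_2 = 10^(6.01/10) = 3.990, G_2 = 10^(−4.67/10) = 0.3412
  Stage 3: F_3 = 10^(2.11/10) = 1.626, G_3 = 10^(22.3/10) = 169.8
Friis cascade:
  F = 4.887 + (3.990 − 1)/0.2046 + (1.626 − 1)/0.06982 = 28.46
NF = 10 log₁₀(28.46) = 14.54 dB

14.54 dB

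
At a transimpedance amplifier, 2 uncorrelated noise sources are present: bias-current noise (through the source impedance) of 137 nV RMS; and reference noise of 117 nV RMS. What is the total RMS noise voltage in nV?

Uncorrelated sources add in power (mean-square): V_tot = √(ΣV_i²)
V_tot = √[(1.37×10⁻⁷)² + (1.17×10⁻⁷)²] = 1.80×10⁻⁷ V = 180 nV

180 nV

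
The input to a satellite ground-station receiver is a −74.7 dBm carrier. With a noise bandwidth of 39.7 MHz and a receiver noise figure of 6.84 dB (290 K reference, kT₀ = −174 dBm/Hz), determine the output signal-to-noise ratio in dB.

Noise floor: N = −174 + 10 log₁₀(B) + NF
10 log₁₀(3.97×10⁷) = 75.99 dB
N = −174 + 75.99 + 6.84 = −91.17 dBm
SNR = P_sig − N = −74.7 − (−91.17) = 16.47 dB → 16.5 dB

16.5 dB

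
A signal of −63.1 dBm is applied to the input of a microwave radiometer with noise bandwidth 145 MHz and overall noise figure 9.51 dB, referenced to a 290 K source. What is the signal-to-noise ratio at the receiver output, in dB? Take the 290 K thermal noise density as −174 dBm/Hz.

Noise floor: N = −174 + 10 log₁₀(B) + NF
10 log₁₀(1.45×10⁸) = 81.61 dB
N = −174 + 81.61 + 9.51 = −82.88 dBm
SNR = P_sig − N = −63.1 − (−82.88) = 19.78 dB → 19.8 dB

19.8 dB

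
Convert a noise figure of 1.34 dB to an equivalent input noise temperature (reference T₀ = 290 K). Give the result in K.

105 K

F = 10^(1.34/10) = 1.36144
T_e = (F − 1)·T₀ = (1.36144 − 1) × 290 = 105 K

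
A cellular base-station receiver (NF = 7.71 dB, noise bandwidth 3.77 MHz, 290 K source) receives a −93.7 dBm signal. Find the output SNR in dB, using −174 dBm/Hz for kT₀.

Noise floor: N = −174 + 10 log₁₀(B) + NF
10 log₁₀(3.77×10⁶) = 65.76 dB
N = −174 + 65.76 + 7.71 = −100.53 dBm
SNR = P_sig − N = −93.7 − (−100.53) = 6.83 dB → 6.8 dB

6.8 dB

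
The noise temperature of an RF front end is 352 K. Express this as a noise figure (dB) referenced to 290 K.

3.45 dB

F = 1 + T_e/T₀ = 1 + 352/290 = 2.21379
NF = 10 log₁₀(2.21379) = 3.45 dB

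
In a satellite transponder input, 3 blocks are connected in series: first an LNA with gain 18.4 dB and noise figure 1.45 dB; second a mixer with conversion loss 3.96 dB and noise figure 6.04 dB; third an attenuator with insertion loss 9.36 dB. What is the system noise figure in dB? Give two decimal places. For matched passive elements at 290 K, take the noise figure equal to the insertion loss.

Convert to linear (a loss of L dB is a gain of −L dB): F_i = 10^(NF_i/10), G_i = 10^(G_i,dB/10)
  Stage 1: F_1 = 10^(1.45/10) = 1.396, G_1 = 10^(18.4/10) = 69.18
  Stage 2: F_2 = 10^(6.04/10) = 4.018, G_2 = 10^(−3.96/10) = 0.4018
  Stage 3: F_3 = 10^(9.36/10) = 8.630, G_3 = 10^(−9.36/10) = 0.1159
Friis cascade:
  F = 1.396 + (4.018 − 1)/69.18 + (8.630 − 1)/27.80 = 1.714
NF = 10 log₁₀(1.714) = 2.34 dB

2.34 dB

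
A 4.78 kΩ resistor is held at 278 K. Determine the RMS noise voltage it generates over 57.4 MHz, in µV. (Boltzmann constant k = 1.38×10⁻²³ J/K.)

64.9 µV

V_n = √(4kTRB)
4kTRB = 4 × 1.38×10⁻²³ × 278 × 4.78×10³ × 5.74×10⁷ = 4.21×10⁻⁹ V²
V_n = √(4.21×10⁻⁹) = 6.49×10⁻⁵ V = 64.9 µV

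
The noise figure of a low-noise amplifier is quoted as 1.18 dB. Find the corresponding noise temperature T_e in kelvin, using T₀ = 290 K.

F = 10^(1.18/10) = 1.3122
T_e = (F − 1)·T₀ = (1.3122 − 1) × 290 = 90.5 K

90.5 K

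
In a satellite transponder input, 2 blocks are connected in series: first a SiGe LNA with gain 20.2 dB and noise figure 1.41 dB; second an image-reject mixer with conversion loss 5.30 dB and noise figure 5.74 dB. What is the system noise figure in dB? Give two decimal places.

Convert to linear (a loss of L dB is a gain of −L dB): F_i = 10^(NF_i/10), G_i = 10^(G_i,dB/10)
  Stage 1: F_1 = 10^(1.41/10) = 1.384, G_1 = 10^(20.2/10) = 104.7
  Stage 2: F_2 = 10^(5.74/10) = 3.750, G_2 = 10^(−5.30/10) = 0.2951
Friis cascade:
  F = 1.384 + (3.750 − 1)/104.7 = 1.410
NF = 10 log₁₀(1.410) = 1.49 dB

1.49 dB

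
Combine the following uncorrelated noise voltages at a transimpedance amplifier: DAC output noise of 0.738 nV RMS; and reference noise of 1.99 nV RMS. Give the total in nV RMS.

2.12 nV

Uncorrelated sources add in power (mean-square): V_tot = √(ΣV_i²)
V_tot = √[(7.38×10⁻¹⁰)² + (1.99×10⁻⁹)²] = 2.12×10⁻⁹ V = 2.12 nV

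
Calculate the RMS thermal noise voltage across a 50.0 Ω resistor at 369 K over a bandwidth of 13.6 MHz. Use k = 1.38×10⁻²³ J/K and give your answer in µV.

3.72 µV

V_n = √(4kTRB)
4kTRB = 4 × 1.38×10⁻²³ × 369 × 5.00×10¹ × 1.36×10⁷ = 1.39×10⁻¹¹ V²
V_n = √(1.39×10⁻¹¹) = 3.72×10⁻⁶ V = 3.72 µV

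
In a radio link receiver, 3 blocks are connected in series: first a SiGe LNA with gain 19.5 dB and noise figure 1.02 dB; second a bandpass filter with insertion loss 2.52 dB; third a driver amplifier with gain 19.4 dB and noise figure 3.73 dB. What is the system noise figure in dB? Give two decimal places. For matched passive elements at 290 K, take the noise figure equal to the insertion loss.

1.14 dB

Convert to linear (a loss of L dB is a gain of −L dB): F_i = 10^(NF_i/10), G_i = 10^(G_i,dB/10)
  Stage 1: F_1 = 10^(1.02/10) = 1.265, G_1 = 10^(19.5/10) = 89.13
  Stage 2: F_2 = 10^(2.52/10) = 1.786, G_2 = 10^(−2.52/10) = 0.5598
  Stage 3: F_3 = 10^(3.73/10) = 2.360, G_3 = 10^(19.4/10) = 87.10
Friis cascade:
  F = 1.265 + (1.786 − 1)/89.13 + (2.360 − 1)/49.89 = 1.301
NF = 10 log₁₀(1.301) = 1.14 dB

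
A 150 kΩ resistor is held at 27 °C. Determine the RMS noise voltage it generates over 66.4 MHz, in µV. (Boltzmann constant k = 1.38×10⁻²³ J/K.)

406 µV

T = 27 °C + 273.15 = 300.15 K
V_n = √(4kTRB)
4kTRB = 4 × 1.38×10⁻²³ × 300.15 × 1.50×10⁵ × 6.64×10⁷ = 1.65×10⁻⁷ V²
V_n = √(1.65×10⁻⁷) = 4.06×10⁻⁴ V = 406 µV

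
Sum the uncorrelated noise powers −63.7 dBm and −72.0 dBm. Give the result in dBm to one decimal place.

−63.1 dBm

Convert to linear, add, convert back:
P₁ = 4.27×10⁻¹⁰ W, P₂ = 6.31×10⁻¹¹ W
P_tot = 4.90×10⁻¹⁰ W → 10 log₁₀(P_tot / 10⁻³) = −63.1 dBm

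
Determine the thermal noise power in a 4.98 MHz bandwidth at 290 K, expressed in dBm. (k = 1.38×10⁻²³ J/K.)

−107.0 dBm

P_n = kTB = 1.38×10⁻²³ × 290 × 4.98×10⁶ = 1.99×10⁻¹⁴ W
In dBm: 10 log₁₀(1.99×10⁻¹⁴ / 10⁻³) = −107.0 dBm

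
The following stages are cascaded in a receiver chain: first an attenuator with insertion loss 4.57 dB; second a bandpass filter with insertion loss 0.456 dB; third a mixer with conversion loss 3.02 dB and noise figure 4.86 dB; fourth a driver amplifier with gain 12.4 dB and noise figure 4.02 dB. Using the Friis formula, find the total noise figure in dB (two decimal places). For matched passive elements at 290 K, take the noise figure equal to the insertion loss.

12.89 dB

Convert to linear (a loss of L dB is a gain of −L dB): F_i = 10^(NF_i/10), G_i = 10^(G_i,dB/10)
  Stage 1: F_1 = 10^(4.57/10) = 2.864, G_1 = 10^(−4.57/10) = 0.3491
  Stage 2: F_2 = 10^(0.456/10) = 1.111, G_2 = 10^(−0.456/10) = 0.9003
  Stage 3: F_3 = 10^(4.86/10) = 3.062, G_3 = 10^(−3.02/10) = 0.4989
  Stage 4: F_4 = 10^(4.02/10) = 2.523, G_4 = 10^(12.4/10) = 17.38
Friis cascade:
  F = 2.864 + (1.111 − 1)/0.3491 + (3.062 − 1)/0.3143 + (2.523 − 1)/0.1568 = 19.46
NF = 10 log₁₀(19.46) = 12.89 dB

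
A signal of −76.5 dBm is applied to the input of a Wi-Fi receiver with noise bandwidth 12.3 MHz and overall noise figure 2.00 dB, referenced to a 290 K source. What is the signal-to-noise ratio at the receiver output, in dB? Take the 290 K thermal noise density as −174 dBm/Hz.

Noise floor: N = −174 + 10 log₁₀(B) + NF
10 log₁₀(1.23×10⁷) = 70.9 dB
N = −174 + 70.9 + 2.00 = −101.10 dBm
SNR = P_sig − N = −76.5 − (−101.10) = 24.60 dB → 24.6 dB

24.6 dB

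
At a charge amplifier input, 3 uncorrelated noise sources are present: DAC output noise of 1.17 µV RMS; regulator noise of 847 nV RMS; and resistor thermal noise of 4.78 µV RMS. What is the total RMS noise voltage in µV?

Uncorrelated sources add in power (mean-square): V_tot = √(ΣV_i²)
V_tot = √[(1.17×10⁻⁶)² + (8.47×10⁻⁷)² + (4.78×10⁻⁶)²] = 4.99×10⁻⁶ V = 4.99 µV

4.99 µV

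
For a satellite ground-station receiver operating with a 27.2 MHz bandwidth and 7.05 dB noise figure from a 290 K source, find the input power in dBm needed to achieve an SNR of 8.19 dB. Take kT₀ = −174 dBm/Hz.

−84.4 dBm

Sensitivity = −174 + 10 log₁₀(B) + NF + SNR_min
= −174 + 74.35 + 7.05 + 8.19
= −84.41 dBm → −84.4 dBm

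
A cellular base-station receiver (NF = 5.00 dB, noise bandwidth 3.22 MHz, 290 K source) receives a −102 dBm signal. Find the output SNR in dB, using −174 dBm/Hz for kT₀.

1.9 dB

Noise floor: N = −174 + 10 log₁₀(B) + NF
10 log₁₀(3.22×10⁶) = 65.08 dB
N = −174 + 65.08 + 5.00 = −103.92 dBm
SNR = P_sig − N = −102 − (−103.92) = 1.92 dB → 1.9 dB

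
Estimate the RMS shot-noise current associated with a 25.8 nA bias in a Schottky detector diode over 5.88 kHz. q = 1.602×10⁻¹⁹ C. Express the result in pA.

I_n = √(2qI·B)
2qI·B = 2 × 1.602×10⁻¹⁹ × 2.58×10⁻⁸ × 5.88×10³ = 4.86×10⁻²³ A²
I_n = √(4.86×10⁻²³) = 6.97×10⁻¹² A = 6.97 pA

6.97 pA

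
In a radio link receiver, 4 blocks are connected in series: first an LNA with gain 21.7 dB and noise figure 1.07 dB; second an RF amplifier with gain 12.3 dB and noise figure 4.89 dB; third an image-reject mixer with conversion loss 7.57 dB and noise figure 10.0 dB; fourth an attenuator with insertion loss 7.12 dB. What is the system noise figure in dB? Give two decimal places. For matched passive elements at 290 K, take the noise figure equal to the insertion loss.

1.16 dB

Convert to linear (a loss of L dB is a gain of −L dB): F_i = 10^(NF_i/10), G_i = 10^(G_i,dB/10)
  Stage 1: F_1 = 10^(1.07/10) = 1.279, G_1 = 10^(21.7/10) = 147.9
  Stage 2: F_2 = 10^(4.89/10) = 3.083, G_2 = 10^(12.3/10) = 16.98
  Stage 3: F_3 = 10^(10.0/10) = 10.00, G_3 = 10^(−7.57/10) = 0.1750
  Stage 4: F_4 = 10^(7.12/10) = 5.152, G_4 = 10^(−7.12/10) = 0.1941
Friis cascade:
  F = 1.279 + (3.083 − 1)/147.9 + (10.00 − 1)/2512 + (5.152 − 1)/439.5 = 1.306
NF = 10 log₁₀(1.306) = 1.16 dB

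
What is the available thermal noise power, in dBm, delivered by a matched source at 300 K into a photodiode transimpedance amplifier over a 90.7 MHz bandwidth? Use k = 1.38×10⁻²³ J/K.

P_n = kTB = 1.38×10⁻²³ × 300 × 9.07×10⁷ = 3.75×10⁻¹³ W
In dBm: 10 log₁₀(3.75×10⁻¹³ / 10⁻³) = −94.3 dBm

−94.3 dBm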